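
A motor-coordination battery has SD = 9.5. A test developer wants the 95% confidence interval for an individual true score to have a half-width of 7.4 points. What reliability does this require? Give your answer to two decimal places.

Required SEM = 7.4 / 1.96 ≈ 3.776
r = 1 − (3.776/9.5)² ≈ 1 − 0.158 ≈ 0.842

0.84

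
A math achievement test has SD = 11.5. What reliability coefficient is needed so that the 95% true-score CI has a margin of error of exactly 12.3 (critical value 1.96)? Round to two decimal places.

0.70

Required SEM = 12.3 / 1.96 ≈ 6.2755
r = 1 − (6.2755/11.5)² ≈ 1 − 0.2978 ≈ 0.7022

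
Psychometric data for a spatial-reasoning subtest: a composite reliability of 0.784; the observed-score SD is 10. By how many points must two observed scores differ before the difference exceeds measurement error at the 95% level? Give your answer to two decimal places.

SEM = 10.000 × √(1 − 0.784) = 10.000 × √0.216 ≃ 10.000 × 0.465 ≃ 4.648
SE_diff = SEM × √2 ≃ 4.648 × 1.414 ≃ 6.573
Smallest detectable difference = 1.96×6.573 ≃ 12.882

12.88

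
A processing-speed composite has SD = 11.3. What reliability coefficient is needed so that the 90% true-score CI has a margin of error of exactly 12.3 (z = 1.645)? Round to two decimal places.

0.56

Required SEM = 12.3 / 1.645 ≈ 7.4772
r = 1 − (7.4772/11.3)² ≈ 1 − 0.4378 ≈ 0.5622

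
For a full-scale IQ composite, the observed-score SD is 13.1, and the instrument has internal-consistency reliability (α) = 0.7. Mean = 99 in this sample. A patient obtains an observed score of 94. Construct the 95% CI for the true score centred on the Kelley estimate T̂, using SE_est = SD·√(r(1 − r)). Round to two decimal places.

T̂ = r·X + (1 − r)·M = 0.7000*94 + 0.3000*99 = 65.8000 + 29.7000 ≃ 95.5000
SE_est = SD * √(r(1 − r)) = 13.1000 * √0.2100 ≃ 13.1000 * 0.4583 ≃ 6.0032
CI = 95.5000 ± 1.96 * 6.0032 → [83.7338, 107.2662]

[83.73, 107.27]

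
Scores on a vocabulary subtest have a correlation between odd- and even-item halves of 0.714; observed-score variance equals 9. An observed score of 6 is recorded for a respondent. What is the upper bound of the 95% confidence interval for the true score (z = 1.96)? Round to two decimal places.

SD = √9 ≈ 3.000
Full-length reliability (Spearman-Brown) = 2(0.714)/(1+0.714) ≈ 0.833
SEM = 3.000 · √(1 − 0.833) = 3.000 · √0.167 ≈ 3.000 · 0.408 ≈ 1.225
1.96 · SEM ≈ 2.402
Upper bound: 6 + 2.402 = 8.402

8.40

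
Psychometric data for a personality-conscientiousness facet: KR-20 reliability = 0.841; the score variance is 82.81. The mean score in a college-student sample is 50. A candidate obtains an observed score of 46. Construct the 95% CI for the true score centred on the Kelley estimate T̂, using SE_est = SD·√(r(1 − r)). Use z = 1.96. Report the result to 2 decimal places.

[40.11, 53.16]

SD = √82.81 ≈ 9.100
Estimated true score = 0.841·46 + (1 − 0.841)·50 ≈ 46.636
SE_est = 9.100·√[r(1 − r)] ≈ 3.328
95% CI: 46.636 ± 6.522 ≈ (40.114, 53.158)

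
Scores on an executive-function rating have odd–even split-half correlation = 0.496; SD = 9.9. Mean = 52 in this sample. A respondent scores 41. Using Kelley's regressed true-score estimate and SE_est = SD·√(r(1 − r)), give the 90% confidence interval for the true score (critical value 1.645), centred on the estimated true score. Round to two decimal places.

[37.01, 52.40]

Full-length reliability (Spearman-Brown) = 2(0.496)/(1+0.496) ≈ 0.6631
Estimated true score = 0.6631*41 + (1 − 0.6631)*52 ≈ 44.7059
SE_est = 9.9000·√[r(1 − r)] ≈ 4.6792
90% CI: 44.7059 ± 7.6973 ≈ (37.0085, 52.4032)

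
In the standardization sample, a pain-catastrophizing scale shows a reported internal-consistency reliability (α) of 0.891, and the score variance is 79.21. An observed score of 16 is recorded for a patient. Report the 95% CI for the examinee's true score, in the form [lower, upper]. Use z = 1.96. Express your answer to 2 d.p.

[10.24, 21.76]

σ = 79.21^(1/2) = 8.9000
SEM = 8.9000×√(1 − 0.8910) ≈ 2.9383
Margin = 1.96 × 2.9383 ≈ 5.7592
CI = 16 ± 5.7592 → [10.2408, 21.7592]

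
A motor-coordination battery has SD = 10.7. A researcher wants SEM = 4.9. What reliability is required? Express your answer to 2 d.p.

Required reliability = 1 − (SEM/SD)² = 1 − 0.2097 ≈ 0.7903

0.79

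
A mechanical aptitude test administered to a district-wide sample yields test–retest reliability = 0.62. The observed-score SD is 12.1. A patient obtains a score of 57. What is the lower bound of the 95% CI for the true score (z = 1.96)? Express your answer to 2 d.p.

42.38

SEM = 12.100 · √(1 − 0.620) = 12.100 · √0.380 ≃ 12.100 · 0.616 ≃ 7.459
Margin = 1.96 · 7.459 ≃ 14.620
Lower bound: 57 − 14.620 = 42.380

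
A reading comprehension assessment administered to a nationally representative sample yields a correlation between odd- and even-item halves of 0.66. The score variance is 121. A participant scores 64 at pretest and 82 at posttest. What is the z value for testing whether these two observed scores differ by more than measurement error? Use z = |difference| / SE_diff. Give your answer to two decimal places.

SD = √121 ≃ 11.000
Full-length reliability (Spearman-Brown) = 2(0.66)/(1+0.66) ≃ 0.795
SEM = 11.000 · √(1 − 0.795) = 11.000 · √0.205 ≃ 11.000 · 0.453 ≃ 4.978
SE_diff = SEM · √2 ≃ 4.978 · 1.414 ≃ 7.040
z = |64 − 82| / 7.040 = 18 / 7.040 ≃ 2.557

2.56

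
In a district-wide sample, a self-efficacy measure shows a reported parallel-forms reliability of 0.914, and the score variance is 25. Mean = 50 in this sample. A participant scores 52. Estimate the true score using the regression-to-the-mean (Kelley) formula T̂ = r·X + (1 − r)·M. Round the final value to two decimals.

51.83

T̂ = 0.9140(52) + 0.0860(50) ≈ 51.8280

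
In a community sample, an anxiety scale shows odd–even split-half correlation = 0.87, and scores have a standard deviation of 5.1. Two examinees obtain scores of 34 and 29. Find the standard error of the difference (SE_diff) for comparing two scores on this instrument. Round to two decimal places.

Spearman-Brown: r = 2(0.87) / (1 + 0.87) = 1.74000 / 1.87000 ≈ 0.93048
SEM = 5.10000 · √(1 − 0.93048) = 5.10000 · √0.06952 ≈ 5.10000 · 0.26366 ≈ 1.34469
SE_diff = √2 · SEM ≈ 1.90167

1.90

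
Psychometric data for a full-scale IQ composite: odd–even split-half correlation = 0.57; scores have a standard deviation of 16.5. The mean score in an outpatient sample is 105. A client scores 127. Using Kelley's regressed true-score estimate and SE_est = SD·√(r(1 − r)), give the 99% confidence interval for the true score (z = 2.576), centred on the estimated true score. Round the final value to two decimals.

[102.02, 139.93]

Spearman-Brown: r = 2(0.57) / (1 + 0.57) = 1.140 / 1.570 ≈ 0.726
T̂ = r·X + (1 − r)·M = 0.726*127 + 0.274*105 ≈ 92.217 + 28.758 ≈ 120.975
SE_est = 16.500*√(0.726*0.274) ≈ 7.358
CI = 120.975 ± 2.576 * 7.358 → [102.020, 139.929]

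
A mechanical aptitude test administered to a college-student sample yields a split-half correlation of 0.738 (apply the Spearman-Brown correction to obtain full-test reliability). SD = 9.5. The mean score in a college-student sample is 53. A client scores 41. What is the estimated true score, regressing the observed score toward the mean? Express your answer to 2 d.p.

Full-length reliability (Spearman-Brown) = 2(0.738)/(1+0.738) ≈ 0.849
Estimated true score = 0.849*41 + (1 − 0.849)*53 ≈ 42.809

42.81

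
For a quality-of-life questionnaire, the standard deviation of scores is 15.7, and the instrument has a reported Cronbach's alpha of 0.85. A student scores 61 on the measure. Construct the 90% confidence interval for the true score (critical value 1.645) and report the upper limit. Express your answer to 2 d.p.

71.00

The standard error of measurement is 15.7000×√(1 − 0.8500) ≈ 15.7000×0.3873 ≈ 6.0806.
Half-width = 1.645×6.0806 ≈ 10.0026
Upper bound: 61 + 10.0026 = 71.0026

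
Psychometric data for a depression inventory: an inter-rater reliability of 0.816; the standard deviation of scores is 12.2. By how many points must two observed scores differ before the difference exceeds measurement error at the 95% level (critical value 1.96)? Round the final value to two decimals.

14.51

SEM = 12.20000 * √(1 − 0.81600) = 12.20000 * √0.18400 ≈ 12.20000 * 0.42895 ≈ 5.23322
SE_diff = √2 * SEM ≈ 7.40089
Minimum reliable difference = 1.96 * SE_diff ≈ 1.96 * 7.40089 ≈ 14.50574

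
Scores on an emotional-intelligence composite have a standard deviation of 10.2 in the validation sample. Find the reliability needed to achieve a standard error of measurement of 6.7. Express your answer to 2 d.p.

0.57

Required reliability = 1 − (SEM/SD)² = 1 − 0.4315 ≈ 0.5685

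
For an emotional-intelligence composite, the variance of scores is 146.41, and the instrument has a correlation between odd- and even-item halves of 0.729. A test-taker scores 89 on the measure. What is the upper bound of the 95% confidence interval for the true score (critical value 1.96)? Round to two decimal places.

98.39

SD = √146.41 = 12.1000
r_full = 2·0.729 / (1 + 0.729) ≈ 0.8433
SEM = 12.1000 × √(1 − 0.8433) = 12.1000 × √0.1567 ≈ 12.1000 × 0.3959 ≈ 4.7904
Margin = 1.96 × 4.7904 ≈ 9.3892
Upper bound: 89 + 9.3892 = 98.3892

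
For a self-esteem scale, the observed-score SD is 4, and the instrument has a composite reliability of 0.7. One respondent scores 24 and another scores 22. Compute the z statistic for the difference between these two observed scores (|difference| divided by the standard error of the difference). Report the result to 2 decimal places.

0.65

SEM = 4.000·√(1 − 0.700) ≈ 2.191
SE_diff = √2 · SEM ≈ 3.098
z = 2 / 3.098 ≈ 0.645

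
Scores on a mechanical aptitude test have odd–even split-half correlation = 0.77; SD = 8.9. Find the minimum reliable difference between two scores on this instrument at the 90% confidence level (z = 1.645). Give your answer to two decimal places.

r_full = 2·0.77 / (1 + 0.77) ≈ 0.870
SEM = 8.900×√(1 − 0.870) ≈ 3.208
SE_diff = √2 × SEM ≈ 4.537
Minimum reliable difference = 1.645 × SE_diff ≈ 1.645 × 4.537 ≈ 7.464

7.46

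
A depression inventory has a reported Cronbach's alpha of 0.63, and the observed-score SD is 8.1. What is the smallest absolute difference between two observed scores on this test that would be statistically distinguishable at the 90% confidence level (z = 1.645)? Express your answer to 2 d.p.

SEM = 8.1000*√(1 − 0.6300) ≈ 4.9270
Standard error of the difference = 4.9270·√2 ≈ 6.9679
Smallest detectable difference = 1.645*6.9679 ≈ 11.4622

11.46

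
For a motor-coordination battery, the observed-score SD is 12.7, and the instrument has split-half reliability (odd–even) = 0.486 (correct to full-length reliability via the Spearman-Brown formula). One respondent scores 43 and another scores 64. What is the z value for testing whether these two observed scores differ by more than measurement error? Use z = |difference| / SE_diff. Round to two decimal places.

Spearman-Brown: r = 2(0.486) / (1 + 0.486) = 0.972 / 1.486 ≃ 0.654
SEM = 12.700×√(1 − 0.654) ≃ 7.469
SE_diff = √2 × SEM ≃ 10.563
z = 21 / 10.563 ≃ 1.988

1.99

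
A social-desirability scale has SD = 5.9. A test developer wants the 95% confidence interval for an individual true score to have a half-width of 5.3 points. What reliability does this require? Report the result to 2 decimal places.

SEM needed = half-width / z = 5.3/1.96 ≈ 2.7041
r = 1 − (SEM / SD)² = 1 − (2.7041 / 5.9)² ≈ 1 − 0.2101 ≈ 0.7899

0.79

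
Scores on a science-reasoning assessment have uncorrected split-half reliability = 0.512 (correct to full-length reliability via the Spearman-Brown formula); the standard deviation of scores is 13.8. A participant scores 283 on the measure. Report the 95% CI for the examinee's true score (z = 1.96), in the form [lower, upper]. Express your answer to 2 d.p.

r_full = 2·0.512 / (1 + 0.512) ≃ 0.67725
SEM = 13.80000 * √(1 − 0.67725) = 13.80000 * √0.32275 ≃ 13.80000 * 0.56811 ≃ 7.83995
Margin = 1.96 * 7.83995 ≃ 15.36630
95% CI: 283 ± 15.36630 = [267.63370, 298.36630]

[267.63, 298.37]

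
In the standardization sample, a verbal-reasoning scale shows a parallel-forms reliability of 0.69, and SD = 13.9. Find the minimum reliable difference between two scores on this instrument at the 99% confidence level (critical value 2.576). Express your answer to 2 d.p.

SEM = 13.900×√(1 − 0.690) ≃ 7.739
SE_diff = SEM × √2 ≃ 7.739 × 1.414 ≃ 10.945
Smallest detectable difference = 2.576×10.945 ≃ 28.194

28.19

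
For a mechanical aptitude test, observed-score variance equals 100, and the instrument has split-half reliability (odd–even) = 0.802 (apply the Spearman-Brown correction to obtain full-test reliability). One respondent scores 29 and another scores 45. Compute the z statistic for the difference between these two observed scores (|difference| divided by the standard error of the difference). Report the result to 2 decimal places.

3.41

SD = √100 ≈ 10.00000
Full-length reliability (Spearman-Brown) = 2(0.802)/(1+0.802) ≈ 0.89012
The standard error of measurement is 10.00000×√(1 − 0.89012) ≈ 10.00000×0.33148 ≈ 3.31478.
SE_diff = SEM × √2 ≈ 3.31478 × 1.41421 ≈ 4.68781
z = |29 − 45| / 4.68781 = 16 / 4.68781 ≈ 3.41311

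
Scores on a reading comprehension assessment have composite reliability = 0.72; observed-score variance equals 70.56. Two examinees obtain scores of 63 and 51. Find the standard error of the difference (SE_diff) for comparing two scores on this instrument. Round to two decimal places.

6.29

SD = √70.56 = 8.4000
SEM = 8.4000 · √(1 − 0.7200) = 8.4000 · √0.2800 ≃ 8.4000 · 0.5292 ≃ 4.4449
SE_diff = √2 · SEM ≃ 6.2860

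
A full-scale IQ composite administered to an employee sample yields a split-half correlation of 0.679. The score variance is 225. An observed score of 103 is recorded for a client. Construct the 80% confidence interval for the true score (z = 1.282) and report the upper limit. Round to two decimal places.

SD = √225 = 15.000
Spearman-Brown: r = 2(0.679) / (1 + 0.679) = 1.358 / 1.679 ≃ 0.809
The standard error of measurement is 15.000·√(1 − 0.809) ≃ 15.000·0.437 ≃ 6.559.
Margin = 1.282 · 6.559 ≃ 8.408
Upper bound: 103 + 8.408 = 111.408

111.41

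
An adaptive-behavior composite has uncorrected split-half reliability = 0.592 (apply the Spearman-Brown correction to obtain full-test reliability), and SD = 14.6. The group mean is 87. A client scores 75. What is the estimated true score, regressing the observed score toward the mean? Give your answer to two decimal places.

78.08

Spearman-Brown: r = 2(0.592) / (1 + 0.592) = 1.1840 / 1.5920 ≈ 0.7437
T̂ = r·X + (1 − r)·M = 0.7437×75 + 0.2563×87 ≈ 55.7789 + 22.2965 ≈ 78.0754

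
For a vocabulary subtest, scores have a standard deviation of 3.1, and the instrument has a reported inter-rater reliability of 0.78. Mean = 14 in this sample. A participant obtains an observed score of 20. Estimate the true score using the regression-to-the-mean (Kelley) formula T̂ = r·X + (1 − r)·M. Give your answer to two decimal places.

18.68

T̂ = r·X + (1 − r)·M = 0.78000×20 + 0.22000×14 = 15.60000 + 3.08000 ≈ 18.68000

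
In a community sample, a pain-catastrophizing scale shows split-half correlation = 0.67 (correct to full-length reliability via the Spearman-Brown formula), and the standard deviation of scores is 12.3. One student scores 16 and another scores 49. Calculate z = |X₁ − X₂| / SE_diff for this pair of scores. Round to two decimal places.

4.27

Spearman-Brown: r = 2(0.67) / (1 + 0.67) = 1.3400 / 1.6700 ≈ 0.8024
SEM = 12.3000*√(1 − 0.8024) ≈ 5.4677
Standard error of the difference = 5.4677·√2 ≈ 7.7325
z = |16 − 49| / 7.7325 = 33 / 7.7325 ≈ 4.2677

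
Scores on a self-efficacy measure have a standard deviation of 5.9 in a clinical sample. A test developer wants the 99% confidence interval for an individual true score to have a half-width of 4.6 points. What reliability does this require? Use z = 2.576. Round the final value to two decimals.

0.91

SEM needed = half-width / z = 4.6/2.576 ≃ 1.78571
r = 1 − (1.78571/5.9)² ≃ 1 − 0.09161 ≃ 0.90839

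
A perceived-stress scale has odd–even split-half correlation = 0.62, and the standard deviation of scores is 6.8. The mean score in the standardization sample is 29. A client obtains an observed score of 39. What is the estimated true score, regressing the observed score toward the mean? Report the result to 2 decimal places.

36.65

r_full = 2·0.62 / (1 + 0.62) ≈ 0.765
Estimated true score = 0.765*39 + (1 − 0.765)*29 ≈ 36.654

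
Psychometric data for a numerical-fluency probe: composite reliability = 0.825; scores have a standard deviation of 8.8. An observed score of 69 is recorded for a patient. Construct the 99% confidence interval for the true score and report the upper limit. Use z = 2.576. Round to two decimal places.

78.48

SEM = 8.800 · √(1 − 0.825) = 8.800 · √0.175 ≃ 8.800 · 0.418 ≃ 3.681
Margin = 2.576 · 3.681 ≃ 9.483
Upper bound: 69 + 9.483 = 78.483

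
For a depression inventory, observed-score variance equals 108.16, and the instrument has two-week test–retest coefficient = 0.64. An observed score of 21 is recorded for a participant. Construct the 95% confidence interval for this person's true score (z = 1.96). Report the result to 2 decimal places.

SD = √108.16 = 10.400
SEM = 10.400*√(1 − 0.640) ≈ 6.240
1.96 * SEM ≈ 12.230
95% CI: 21 ± 12.230 = [8.770, 33.230]

[8.77, 33.23]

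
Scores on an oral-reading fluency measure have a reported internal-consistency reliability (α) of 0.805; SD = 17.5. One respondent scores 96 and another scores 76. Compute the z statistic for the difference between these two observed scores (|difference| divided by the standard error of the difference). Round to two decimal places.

SEM = 17.50000 × √(1 − 0.80500) = 17.50000 × √0.19500 ≃ 17.50000 × 0.44159 ≃ 7.72779
Standard error of the difference = 7.72779·√2 ≃ 10.92875
z = |96 − 76| / 10.92875 = 20 / 10.92875 ≃ 1.83004

1.83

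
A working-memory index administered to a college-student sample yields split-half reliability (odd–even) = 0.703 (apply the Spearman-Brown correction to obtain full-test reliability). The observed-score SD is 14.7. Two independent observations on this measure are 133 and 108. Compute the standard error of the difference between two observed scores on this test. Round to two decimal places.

8.68

Full-length reliability (Spearman-Brown) = 2(0.703)/(1+0.703) ≃ 0.8256
The standard error of measurement is 14.7000·√(1 − 0.8256) ≃ 14.7000·0.4176 ≃ 6.1389.
SE_diff = √2 · SEM ≃ 8.6817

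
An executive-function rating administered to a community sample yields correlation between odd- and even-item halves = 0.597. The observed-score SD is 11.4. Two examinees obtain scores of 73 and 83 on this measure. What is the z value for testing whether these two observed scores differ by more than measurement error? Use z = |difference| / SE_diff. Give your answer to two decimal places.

1.23

Spearman-Brown: r = 2(0.597) / (1 + 0.597) = 1.1940 / 1.5970 ≈ 0.7477
SEM = 11.4000 × √(1 − 0.7477) = 11.4000 × √0.2523 ≈ 11.4000 × 0.5023 ≈ 5.7267
Standard error of the difference = 5.7267·√2 ≈ 8.0988
z = 10 / 8.0988 ≈ 1.2348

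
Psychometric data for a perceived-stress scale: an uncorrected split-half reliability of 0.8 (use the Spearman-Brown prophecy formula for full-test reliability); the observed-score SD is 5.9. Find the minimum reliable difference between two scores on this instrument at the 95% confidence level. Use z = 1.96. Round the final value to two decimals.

Spearman-Brown: r = 2(0.8) / (1 + 0.8) = 1.6000 / 1.8000 ≈ 0.8889
SEM = 5.9000 · √(1 − 0.8889) = 5.9000 · √0.1111 ≈ 5.9000 · 0.3333 ≈ 1.9667
Standard error of the difference = 1.9667·√2 ≈ 2.7813
Smallest detectable difference = 1.96·2.7813 ≈ 5.4513

5.45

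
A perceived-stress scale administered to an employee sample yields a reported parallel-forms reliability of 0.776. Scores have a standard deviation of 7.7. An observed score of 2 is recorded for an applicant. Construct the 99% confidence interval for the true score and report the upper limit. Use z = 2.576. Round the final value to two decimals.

SEM = 7.70000×√(1 − 0.77600) ≈ 3.64431
2.576 × SEM ≈ 9.38773
Upper bound: 2 + 9.38773 = 11.38773

11.39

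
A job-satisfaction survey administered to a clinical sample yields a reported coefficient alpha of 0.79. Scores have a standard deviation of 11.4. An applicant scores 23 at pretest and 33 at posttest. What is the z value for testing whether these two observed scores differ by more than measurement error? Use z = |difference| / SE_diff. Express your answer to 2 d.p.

SEM = 11.40000*√(1 − 0.79000) ≈ 5.22414
SE_diff = SEM * √2 ≈ 5.22414 * 1.41421 ≈ 7.38804
z = 10 / 7.38804 ≈ 1.35354

1.35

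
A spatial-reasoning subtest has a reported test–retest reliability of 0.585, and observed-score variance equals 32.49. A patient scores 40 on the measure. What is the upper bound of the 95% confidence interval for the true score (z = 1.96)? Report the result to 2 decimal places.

47.20

σ = 32.49^(1/2) = 5.7000
SEM = 5.7000 × √(1 − 0.5850) = 5.7000 × √0.4150 ≈ 5.7000 × 0.6442 ≈ 3.6720
Half-width = 1.96×3.6720 ≈ 7.1971
Upper bound: 40 + 7.1971 = 47.1971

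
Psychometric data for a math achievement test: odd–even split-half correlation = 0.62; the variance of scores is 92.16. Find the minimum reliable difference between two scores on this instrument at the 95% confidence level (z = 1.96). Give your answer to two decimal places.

12.89

SD = √92.16 ≈ 9.6000
r_full = 2·0.62 / (1 + 0.62) ≈ 0.7654
SEM = 9.6000×√(1 − 0.7654) ≈ 4.6495
Standard error of the difference = 4.6495·√2 ≈ 6.5754
Minimum reliable difference = 1.96 × SE_diff ≈ 1.96 × 6.5754 ≈ 12.8877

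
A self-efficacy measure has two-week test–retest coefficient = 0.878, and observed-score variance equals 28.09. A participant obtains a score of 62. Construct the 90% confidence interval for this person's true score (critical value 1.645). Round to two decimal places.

[58.95, 65.05]

SD = √28.09 ≈ 5.3000
The standard error of measurement is 5.3000×√(1 − 0.8780) ≈ 5.3000×0.3493 ≈ 1.8512.
1.645 × SEM ≈ 3.0452
Interval: (58.9548, 65.0452)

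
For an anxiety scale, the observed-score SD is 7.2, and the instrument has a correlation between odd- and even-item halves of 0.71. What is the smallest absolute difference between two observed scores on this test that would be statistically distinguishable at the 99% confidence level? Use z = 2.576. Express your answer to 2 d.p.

Spearman-Brown: r = 2(0.71) / (1 + 0.71) = 1.4200 / 1.7100 ≃ 0.8304
SEM = 7.2000*√(1 − 0.8304) ≃ 2.9651
SE_diff = SEM * √2 ≃ 2.9651 * 1.4142 ≃ 4.1932
Minimum reliable difference = 2.576 * SE_diff ≃ 2.576 * 4.1932 ≃ 10.8018

10.80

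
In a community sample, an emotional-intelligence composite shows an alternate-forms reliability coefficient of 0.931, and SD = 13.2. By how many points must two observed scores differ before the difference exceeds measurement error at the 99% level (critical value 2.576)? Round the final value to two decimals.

12.63

The standard error of measurement is 13.2000·√(1 − 0.9310) ≃ 13.2000·0.2627 ≃ 3.4674.
Standard error of the difference = 3.4674·√2 ≃ 4.9036
Minimum reliable difference = 2.576 · SE_diff ≃ 2.576 · 4.9036 ≃ 12.6316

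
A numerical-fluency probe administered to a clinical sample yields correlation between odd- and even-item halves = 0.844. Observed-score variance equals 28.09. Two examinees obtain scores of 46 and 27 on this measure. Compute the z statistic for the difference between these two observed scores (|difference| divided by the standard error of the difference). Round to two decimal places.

σ = 28.09^(1/2) = 5.300
Full-length reliability (Spearman-Brown) = 2(0.844)/(1+0.844) ≈ 0.915
SEM = 5.300 × √(1 − 0.915) = 5.300 × √0.085 ≈ 5.300 × 0.291 ≈ 1.542
SE_diff = √2 × SEM ≈ 2.180
z = 19 / 2.180 ≈ 8.715

8.72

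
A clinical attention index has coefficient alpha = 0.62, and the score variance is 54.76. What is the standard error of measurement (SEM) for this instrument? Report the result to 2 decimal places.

σ = 54.76^(1/2) = 7.4000
SEM = 7.4000 × √(1 − 0.6200) = 7.4000 × √0.3800 ≈ 7.4000 × 0.6164 ≈ 4.5617

4.56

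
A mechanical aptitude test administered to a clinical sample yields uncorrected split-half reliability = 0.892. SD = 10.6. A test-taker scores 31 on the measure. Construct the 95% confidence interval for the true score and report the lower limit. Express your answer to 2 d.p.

Full-length reliability (Spearman-Brown) = 2(0.892)/(1+0.892) ≈ 0.94292
SEM = 10.60000 × √(1 − 0.94292) = 10.60000 × √0.05708 ≈ 10.60000 × 0.23892 ≈ 2.53255
Margin = 1.96 × 2.53255 ≈ 4.96379
Lower bound: 31 − 4.96379 = 26.03621

26.04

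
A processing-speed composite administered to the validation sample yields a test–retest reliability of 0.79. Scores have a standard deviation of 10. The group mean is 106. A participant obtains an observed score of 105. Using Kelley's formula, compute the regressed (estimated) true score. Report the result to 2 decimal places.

T̂ = r·X + (1 − r)·M = 0.7900·105 + 0.2100·106 = 82.9500 + 22.2600 ≈ 105.2100

105.21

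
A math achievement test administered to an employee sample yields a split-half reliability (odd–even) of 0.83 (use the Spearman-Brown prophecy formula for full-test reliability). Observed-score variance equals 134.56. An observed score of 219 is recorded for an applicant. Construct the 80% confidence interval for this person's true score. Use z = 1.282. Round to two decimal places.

[214.47, 223.53]

SD = √134.56 = 11.60000
Full-length reliability (Spearman-Brown) = 2(0.83)/(1+0.83) ≈ 0.90710
SEM = 11.60000 * √(1 − 0.90710) = 11.60000 * √0.09290 ≈ 11.60000 * 0.30479 ≈ 3.53555
1.282 * SEM ≈ 4.53257
CI = 219 ± 4.53257 → [214.46743, 223.53257]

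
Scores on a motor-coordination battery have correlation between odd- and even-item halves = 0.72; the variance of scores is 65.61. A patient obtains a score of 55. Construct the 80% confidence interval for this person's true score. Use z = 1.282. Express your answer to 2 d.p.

SD = √65.61 ≈ 8.1000
r_full = 2·0.72 / (1 + 0.72) ≈ 0.8372
SEM = 8.1000*√(1 − 0.8372) ≈ 3.2681
Margin = 1.282 * 3.2681 ≈ 4.1897
CI = 55 ± 4.1897 → [50.8103, 59.1897]

[50.81, 59.19]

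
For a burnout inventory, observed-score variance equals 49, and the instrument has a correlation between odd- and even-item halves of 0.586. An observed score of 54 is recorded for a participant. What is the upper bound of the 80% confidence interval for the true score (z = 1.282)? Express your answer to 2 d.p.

σ = 49^(1/2) = 7.00000
Spearman-Brown: r = 2(0.586) / (1 + 0.586) = 1.17200 / 1.58600 ≈ 0.73897
SEM = 7.00000×√(1 − 0.73897) ≈ 3.57640
Half-width = 1.282×3.57640 ≈ 4.58495
Upper limit = 54 + 4.58495 ≈ 58.58495

58.58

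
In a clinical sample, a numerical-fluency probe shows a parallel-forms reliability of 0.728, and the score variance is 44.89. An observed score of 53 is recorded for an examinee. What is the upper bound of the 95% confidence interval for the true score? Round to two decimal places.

59.85

σ = 44.89^(1/2) = 6.700
SEM = 6.700*√(1 − 0.728) ≈ 3.494
1.96 * SEM ≈ 6.849
Upper bound: 53 + 6.849 = 59.849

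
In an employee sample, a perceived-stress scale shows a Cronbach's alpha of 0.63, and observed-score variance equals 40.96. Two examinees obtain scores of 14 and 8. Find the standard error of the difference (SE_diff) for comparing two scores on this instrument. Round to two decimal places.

5.51

SD = √40.96 ≈ 6.40000
The standard error of measurement is 6.40000*√(1 − 0.63000) ≈ 6.40000*0.60828 ≈ 3.89297.
SE_diff = SEM * √2 ≈ 3.89297 * 1.41421 ≈ 5.50549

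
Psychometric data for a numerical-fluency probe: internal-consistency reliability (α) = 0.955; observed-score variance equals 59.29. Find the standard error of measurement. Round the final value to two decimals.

1.63

σ = 59.29^(1/2) = 7.700
SEM = 7.700·√(1 − 0.955) ≈ 1.633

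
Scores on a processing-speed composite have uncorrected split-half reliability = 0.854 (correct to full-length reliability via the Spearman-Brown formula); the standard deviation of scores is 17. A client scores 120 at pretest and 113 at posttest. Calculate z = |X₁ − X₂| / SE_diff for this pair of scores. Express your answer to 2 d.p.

1.04

Full-length reliability (Spearman-Brown) = 2(0.854)/(1+0.854) ≃ 0.9213
SEM = 17.0000*√(1 − 0.9213) ≃ 4.7706
SE_diff = √2 * SEM ≃ 6.7466
z = |120 − 113| / 6.7466 = 7 / 6.7466 ≃ 1.0376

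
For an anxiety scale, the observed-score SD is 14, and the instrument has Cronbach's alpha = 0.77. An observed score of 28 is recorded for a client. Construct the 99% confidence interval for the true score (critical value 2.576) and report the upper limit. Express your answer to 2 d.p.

SEM = 14.0000 × √(1 − 0.7700) = 14.0000 × √0.2300 ≈ 14.0000 × 0.4796 ≈ 6.7142
Margin = 2.576 × 6.7142 ≈ 17.2957
Upper limit = 28 + 17.2957 ≈ 45.2957

45.30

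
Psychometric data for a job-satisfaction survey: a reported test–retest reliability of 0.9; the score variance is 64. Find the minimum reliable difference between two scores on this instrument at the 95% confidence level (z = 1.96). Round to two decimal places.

SD = √64 = 8.000
SEM = 8.000 * √(1 − 0.900) = 8.000 * √0.100 ≈ 8.000 * 0.316 ≈ 2.530
SE_diff = √2 * SEM ≈ 3.578
Minimum reliable difference = 1.96 * SE_diff ≈ 1.96 * 3.578 ≈ 7.012

7.01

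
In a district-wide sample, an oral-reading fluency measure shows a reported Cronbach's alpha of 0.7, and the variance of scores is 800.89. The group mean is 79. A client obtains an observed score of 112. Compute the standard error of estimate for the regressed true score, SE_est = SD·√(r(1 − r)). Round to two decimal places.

σ = 800.89^(1/2) = 28.300
SE_est = SD * √(r(1 − r)) = 28.300 * √0.210 ≃ 28.300 * 0.458 ≃ 12.969

12.97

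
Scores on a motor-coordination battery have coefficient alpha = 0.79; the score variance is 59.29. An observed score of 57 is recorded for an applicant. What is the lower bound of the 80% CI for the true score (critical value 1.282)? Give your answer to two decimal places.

52.48

SD = √59.29 = 7.700
The standard error of measurement is 7.700*√(1 − 0.790) ≃ 7.700*0.458 ≃ 3.529.
Margin = 1.282 * 3.529 ≃ 4.524
Lower limit = 57 − 4.524 ≃ 52.476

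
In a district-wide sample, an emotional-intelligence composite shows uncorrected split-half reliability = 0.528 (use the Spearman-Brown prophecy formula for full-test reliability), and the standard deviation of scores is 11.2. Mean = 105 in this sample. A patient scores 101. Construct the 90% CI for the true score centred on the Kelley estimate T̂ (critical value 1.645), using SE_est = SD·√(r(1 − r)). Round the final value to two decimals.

[93.72, 110.75]

r_full = 2·0.528 / (1 + 0.528) ≈ 0.6911
T̂ = r·X + (1 − r)·M = 0.6911*101 + 0.3089*105 ≈ 69.8010 + 32.4346 ≈ 102.2356
SE_est = SD * √(r(1 − r)) = 11.2000 * √0.2135 ≈ 11.2000 * 0.4620 ≈ 5.1748
90% CI: 102.2356 ± 8.5126 ≈ (93.7230, 110.7482)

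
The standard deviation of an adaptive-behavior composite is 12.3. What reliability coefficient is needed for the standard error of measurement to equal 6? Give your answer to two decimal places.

0.76

r = 1 − (6.00000/12.3)² ≈ 1 − 0.23795 ≈ 0.76205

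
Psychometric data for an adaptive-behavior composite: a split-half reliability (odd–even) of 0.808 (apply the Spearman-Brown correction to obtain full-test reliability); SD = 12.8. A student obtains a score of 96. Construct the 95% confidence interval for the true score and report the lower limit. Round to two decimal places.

r_full = 2·0.808 / (1 + 0.808) ≈ 0.8938
The standard error of measurement is 12.8000·√(1 − 0.8938) ≈ 12.8000·0.3259 ≈ 4.1712.
Half-width = 1.96·4.1712 ≈ 8.1756
Lower limit = 96 − 8.1756 ≈ 87.8244

87.82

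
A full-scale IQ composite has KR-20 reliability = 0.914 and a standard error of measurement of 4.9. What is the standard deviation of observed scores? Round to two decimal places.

16.71

SD = SEM / √(1 − r) = 4.9 / √0.08600 ≃ 4.9 / 0.29326 ≃ 16.70886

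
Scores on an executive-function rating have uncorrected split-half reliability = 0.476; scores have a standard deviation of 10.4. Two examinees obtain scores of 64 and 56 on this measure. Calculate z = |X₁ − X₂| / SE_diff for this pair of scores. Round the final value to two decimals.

r_full = 2·0.476 / (1 + 0.476) ≃ 0.645
SEM = 10.400 · √(1 − 0.645) = 10.400 · √0.355 ≃ 10.400 · 0.596 ≃ 6.197
SE_diff = SEM · √2 ≃ 6.197 · 1.414 ≃ 8.763
z = |64 − 56| / 8.763 = 8 / 8.763 ≃ 0.913

0.91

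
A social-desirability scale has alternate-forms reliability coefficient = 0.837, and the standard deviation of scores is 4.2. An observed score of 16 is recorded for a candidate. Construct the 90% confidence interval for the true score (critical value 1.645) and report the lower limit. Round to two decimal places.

SEM = 4.200 × √(1 − 0.837) = 4.200 × √0.163 ≈ 4.200 × 0.404 ≈ 1.696
Margin = 1.645 × 1.696 ≈ 2.789
Lower limit = 16 − 2.789 ≈ 13.211

13.21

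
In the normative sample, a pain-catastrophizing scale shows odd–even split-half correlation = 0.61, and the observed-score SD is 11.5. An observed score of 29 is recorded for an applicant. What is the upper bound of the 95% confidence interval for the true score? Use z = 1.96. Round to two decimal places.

40.09

r_full = 2·0.61 / (1 + 0.61) ≃ 0.75776
The standard error of measurement is 11.50000*√(1 − 0.75776) ≃ 11.50000*0.49217 ≃ 5.66001.
Margin = 1.96 * 5.66001 ≃ 11.09362
Upper limit = 29 + 11.09362 ≃ 40.09362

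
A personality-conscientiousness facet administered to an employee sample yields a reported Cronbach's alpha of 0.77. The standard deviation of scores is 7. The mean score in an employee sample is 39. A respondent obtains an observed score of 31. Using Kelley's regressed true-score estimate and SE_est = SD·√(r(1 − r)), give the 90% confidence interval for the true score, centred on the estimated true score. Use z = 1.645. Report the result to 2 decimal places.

T̂ = r·X + (1 − r)·M = 0.7700·31 + 0.2300·39 = 23.8700 + 8.9700 ≈ 32.8400
SE_est = 7.0000·√[r(1 − r)] ≈ 2.9458
90% CI: 32.8400 ± 4.8459 ≈ (27.9941, 37.6859)

[27.99, 37.69]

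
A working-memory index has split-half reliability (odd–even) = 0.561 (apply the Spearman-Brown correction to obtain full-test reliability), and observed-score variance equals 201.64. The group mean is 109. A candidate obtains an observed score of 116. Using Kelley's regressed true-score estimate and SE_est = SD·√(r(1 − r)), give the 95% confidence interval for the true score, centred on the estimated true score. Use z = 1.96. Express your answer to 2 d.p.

σ = 201.64^(1/2) = 14.20000
r_full = 2·0.561 / (1 + 0.561) ≈ 0.71877
Estimated true score = 0.71877·116 + (1 − 0.71877)·109 ≈ 114.03139
SE_est = SD · √(r(1 − r)) = 14.20000 · √0.20214 ≈ 14.20000 · 0.44960 ≈ 6.38431
CI = 114.03139 ± 1.96 · 6.38431 → [101.51814, 126.54464]

[101.52, 126.54]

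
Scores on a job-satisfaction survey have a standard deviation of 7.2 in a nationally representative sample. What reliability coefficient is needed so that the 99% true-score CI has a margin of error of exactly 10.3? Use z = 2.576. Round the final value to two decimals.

0.69

Required SEM = 10.3 / 2.576 ≃ 3.9984
r = 1 − (SEM / SD)² = 1 − (3.9984 / 7.2)² ≃ 1 − 0.3084 ≃ 0.6916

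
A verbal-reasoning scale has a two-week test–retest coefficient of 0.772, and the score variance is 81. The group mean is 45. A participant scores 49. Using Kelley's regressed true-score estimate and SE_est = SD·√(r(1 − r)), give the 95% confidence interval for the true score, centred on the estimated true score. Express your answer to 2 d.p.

[40.69, 55.49]

σ = 81^(1/2) = 9.000
Estimated true score = 0.772·49 + (1 − 0.772)·45 ≃ 48.088
SE_est = SD · √(r(1 − r)) = 9.000 · √0.176 ≃ 9.000 · 0.420 ≃ 3.776
CI = 48.088 ± 1.96 · 3.776 → [40.687, 55.489]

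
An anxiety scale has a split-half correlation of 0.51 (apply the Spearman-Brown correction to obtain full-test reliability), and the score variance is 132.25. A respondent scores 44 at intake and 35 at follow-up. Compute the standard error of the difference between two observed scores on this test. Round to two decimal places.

9.26

SD = √132.25 ≈ 11.50000
Full-length reliability (Spearman-Brown) = 2(0.51)/(1+0.51) ≈ 0.67550
The standard error of measurement is 11.50000·√(1 − 0.67550) ≈ 11.50000·0.56965 ≈ 6.55100.
SE_diff = SEM · √2 ≈ 6.55100 · 1.41421 ≈ 9.26451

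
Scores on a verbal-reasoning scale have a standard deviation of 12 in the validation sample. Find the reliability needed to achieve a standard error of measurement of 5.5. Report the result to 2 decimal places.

r = 1 − (SEM / SD)² = 1 − (5.5000 / 12)² ≈ 1 − 0.2101 ≈ 0.7899

0.79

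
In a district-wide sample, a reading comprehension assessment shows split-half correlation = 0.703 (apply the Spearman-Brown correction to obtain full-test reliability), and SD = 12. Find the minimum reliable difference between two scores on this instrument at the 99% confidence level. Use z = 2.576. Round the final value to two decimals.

Full-length reliability (Spearman-Brown) = 2(0.703)/(1+0.703) ≈ 0.8256
SEM = 12.0000 · √(1 − 0.8256) = 12.0000 · √0.1744 ≈ 12.0000 · 0.4176 ≈ 5.0113
SE_diff = √2 · SEM ≈ 7.0871
Minimum reliable difference = 2.576 · SE_diff ≈ 2.576 · 7.0871 ≈ 18.2563

18.26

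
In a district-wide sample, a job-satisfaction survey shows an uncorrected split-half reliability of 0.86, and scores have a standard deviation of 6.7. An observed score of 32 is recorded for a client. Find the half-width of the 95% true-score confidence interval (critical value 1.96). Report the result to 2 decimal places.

Full-length reliability (Spearman-Brown) = 2(0.86)/(1+0.86) ≈ 0.92473
SEM = 6.70000 × √(1 − 0.92473) = 6.70000 × √0.07527 ≈ 6.70000 × 0.27435 ≈ 1.83816
Half-width = 1.96×1.83816 ≈ 3.60279

3.60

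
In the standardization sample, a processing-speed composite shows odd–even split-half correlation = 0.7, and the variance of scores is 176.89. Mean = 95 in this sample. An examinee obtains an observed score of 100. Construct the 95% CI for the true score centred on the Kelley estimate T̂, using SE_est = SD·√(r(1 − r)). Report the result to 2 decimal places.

σ = 176.89^(1/2) = 13.300
Spearman-Brown: r = 2(0.7) / (1 + 0.7) = 1.400 / 1.700 ≈ 0.824
Estimated true score = 0.824*100 + (1 − 0.824)*95 ≈ 99.118
SE_est = 13.300·√[r(1 − r)] ≈ 5.070
CI = 99.118 ± 1.96 * 5.070 → [89.180, 109.055]

[89.18, 109.06]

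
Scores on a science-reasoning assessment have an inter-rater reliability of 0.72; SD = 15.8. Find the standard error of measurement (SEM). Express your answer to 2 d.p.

8.36

SEM = 15.800×√(1 − 0.720) ≈ 8.361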